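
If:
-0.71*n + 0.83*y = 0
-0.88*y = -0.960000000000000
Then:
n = 1.28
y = 1.09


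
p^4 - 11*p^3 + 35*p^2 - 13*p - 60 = (p - 5)*(p - 4)*(p - 3)*(p + 1)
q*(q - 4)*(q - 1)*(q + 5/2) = q^4 - 5*q^3/2 - 17*q^2/2 + 10*q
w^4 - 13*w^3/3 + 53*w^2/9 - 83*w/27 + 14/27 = (w - 7/3)*(w - 1)*(w - 2/3)*(w - 1/3)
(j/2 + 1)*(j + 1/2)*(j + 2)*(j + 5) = j^4/2 + 19*j^3/4 + 57*j^2/4 + 16*j + 5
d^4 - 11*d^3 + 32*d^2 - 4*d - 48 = (d - 6)*(d - 4)*(d - 2)*(d + 1)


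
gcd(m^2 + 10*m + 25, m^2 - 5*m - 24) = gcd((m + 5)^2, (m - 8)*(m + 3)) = 1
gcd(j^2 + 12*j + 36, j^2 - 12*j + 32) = 1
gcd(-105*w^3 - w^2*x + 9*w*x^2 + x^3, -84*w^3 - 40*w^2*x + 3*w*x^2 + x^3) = 7*w + x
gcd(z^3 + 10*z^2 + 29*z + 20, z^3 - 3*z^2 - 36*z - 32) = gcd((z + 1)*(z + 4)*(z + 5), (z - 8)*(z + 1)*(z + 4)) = z^2 + 5*z + 4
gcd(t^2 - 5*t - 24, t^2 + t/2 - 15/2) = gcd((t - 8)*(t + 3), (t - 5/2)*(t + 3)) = t + 3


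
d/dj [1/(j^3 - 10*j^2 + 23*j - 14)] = (-3*j^2 + 20*j - 23)/(j^3 - 10*j^2 + 23*j - 14)^2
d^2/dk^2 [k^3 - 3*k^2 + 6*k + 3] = 6*k - 6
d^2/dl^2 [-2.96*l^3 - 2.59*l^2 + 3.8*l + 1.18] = -17.76*l - 5.18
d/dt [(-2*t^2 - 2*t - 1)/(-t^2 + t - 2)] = (-4*t^2 + 6*t + 5)/(t^4 - 2*t^3 + 5*t^2 - 4*t + 4)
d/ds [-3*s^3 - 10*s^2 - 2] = s*(-9*s - 20)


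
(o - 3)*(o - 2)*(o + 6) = o^3 + o^2 - 24*o + 36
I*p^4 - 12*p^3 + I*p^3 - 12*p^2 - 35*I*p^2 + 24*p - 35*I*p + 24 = (p + I)*(p + 3*I)*(p + 8*I)*(I*p + I)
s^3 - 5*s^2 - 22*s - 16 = (s - 8)*(s + 1)*(s + 2)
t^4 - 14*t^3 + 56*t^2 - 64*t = t*(t - 8)*(t - 4)*(t - 2)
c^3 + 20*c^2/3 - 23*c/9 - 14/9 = (c - 2/3)*(c + 1/3)*(c + 7)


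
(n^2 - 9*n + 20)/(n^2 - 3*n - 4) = (n - 5)/(n + 1)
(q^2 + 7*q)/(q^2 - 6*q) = (q + 7)/(q - 6)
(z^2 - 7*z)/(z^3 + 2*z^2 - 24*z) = (z - 7)/(z^2 + 2*z - 24)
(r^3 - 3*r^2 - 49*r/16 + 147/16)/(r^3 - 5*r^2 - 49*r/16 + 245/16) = (r - 3)/(r - 5)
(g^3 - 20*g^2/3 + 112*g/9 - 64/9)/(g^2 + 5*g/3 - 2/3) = (9*g^3 - 60*g^2 + 112*g - 64)/(3*(3*g^2 + 5*g - 2))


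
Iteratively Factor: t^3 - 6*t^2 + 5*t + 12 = (t + 1)*(t^2 - 7*t + 12) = (t - 3)*(t + 1)*(t - 4)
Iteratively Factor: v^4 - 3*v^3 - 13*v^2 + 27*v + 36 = (v + 3)*(v^3 - 6*v^2 + 5*v + 12) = (v + 1)*(v + 3)*(v^2 - 7*v + 12) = (v - 4)*(v + 1)*(v + 3)*(v - 3)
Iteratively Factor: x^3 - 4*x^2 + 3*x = (x)*(x^2 - 4*x + 3) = x*(x - 1)*(x - 3)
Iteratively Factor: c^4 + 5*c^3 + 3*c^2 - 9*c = (c - 1)*(c^3 + 6*c^2 + 9*c) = (c - 1)*(c + 3)*(c^2 + 3*c) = c*(c - 1)*(c + 3)*(c + 3)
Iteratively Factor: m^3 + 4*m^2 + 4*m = (m + 2)*(m^2 + 2*m) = m*(m + 2)*(m + 2)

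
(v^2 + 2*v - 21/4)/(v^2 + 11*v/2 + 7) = (v - 3/2)/(v + 2)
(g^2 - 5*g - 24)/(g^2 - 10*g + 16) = (g + 3)/(g - 2)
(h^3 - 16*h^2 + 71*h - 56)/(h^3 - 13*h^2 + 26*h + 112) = (h - 1)/(h + 2)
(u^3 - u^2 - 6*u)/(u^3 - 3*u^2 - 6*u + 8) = u*(u - 3)/(u^2 - 5*u + 4)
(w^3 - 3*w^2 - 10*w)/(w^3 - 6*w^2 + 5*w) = (w + 2)/(w - 1)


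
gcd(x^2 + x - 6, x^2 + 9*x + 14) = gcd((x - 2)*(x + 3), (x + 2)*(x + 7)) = 1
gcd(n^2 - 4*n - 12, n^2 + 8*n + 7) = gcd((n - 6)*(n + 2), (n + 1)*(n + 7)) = 1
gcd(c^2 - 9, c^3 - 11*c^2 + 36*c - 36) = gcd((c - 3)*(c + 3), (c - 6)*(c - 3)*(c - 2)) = c - 3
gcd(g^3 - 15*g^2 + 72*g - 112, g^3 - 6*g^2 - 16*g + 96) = g - 4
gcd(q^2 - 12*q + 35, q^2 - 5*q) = q - 5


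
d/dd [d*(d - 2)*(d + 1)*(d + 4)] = 4*d^3 + 9*d^2 - 12*d - 8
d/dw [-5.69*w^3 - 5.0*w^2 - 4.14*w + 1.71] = -17.07*w^2 - 10.0*w - 4.14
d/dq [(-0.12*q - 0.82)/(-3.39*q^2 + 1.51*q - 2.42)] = (-0.4068*q^2 - 5.5596*q + 1.5286)/(11.4921*q^4 - 10.2378*q^3 + 18.6877*q^2 - 7.3084*q + 5.8564)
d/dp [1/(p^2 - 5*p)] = (5 - 2*p)/(p^2*(p - 5)^2)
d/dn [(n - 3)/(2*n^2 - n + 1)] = (2*n^2 - n - (n - 3)*(4*n - 1) + 1)/(2*n^2 - n + 1)^2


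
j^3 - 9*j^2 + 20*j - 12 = (j - 6)*(j - 2)*(j - 1)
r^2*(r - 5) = r^3 - 5*r^2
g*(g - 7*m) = g^2 - 7*g*m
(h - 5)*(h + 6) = h^2 + h - 30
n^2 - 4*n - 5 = (n - 5)*(n + 1)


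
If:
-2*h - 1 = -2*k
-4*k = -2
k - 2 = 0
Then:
No Solution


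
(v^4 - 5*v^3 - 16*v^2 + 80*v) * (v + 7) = v^5 + 2*v^4 - 51*v^3 - 32*v^2 + 560*v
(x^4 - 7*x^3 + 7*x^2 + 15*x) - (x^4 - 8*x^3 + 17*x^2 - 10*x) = x^3 - 10*x^2 + 25*x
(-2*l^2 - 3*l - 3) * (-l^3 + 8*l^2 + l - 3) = 2*l^5 - 13*l^4 - 23*l^3 - 21*l^2 + 6*l + 9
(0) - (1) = -1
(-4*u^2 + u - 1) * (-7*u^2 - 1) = 28*u^4 - 7*u^3 + 11*u^2 - u + 1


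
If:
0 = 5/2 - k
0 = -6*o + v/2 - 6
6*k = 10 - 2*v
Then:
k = 5/2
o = -29/24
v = -5/2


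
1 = 1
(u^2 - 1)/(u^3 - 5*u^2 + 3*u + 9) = (u - 1)/(u^2 - 6*u + 9)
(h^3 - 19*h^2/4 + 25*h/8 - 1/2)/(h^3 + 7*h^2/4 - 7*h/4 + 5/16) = 2*(h - 4)/(2*h + 5)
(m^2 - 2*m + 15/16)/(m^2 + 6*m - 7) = (m^2 - 2*m + 15/16)/(m^2 + 6*m - 7)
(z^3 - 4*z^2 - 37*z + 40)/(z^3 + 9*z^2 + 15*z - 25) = (z - 8)/(z + 5)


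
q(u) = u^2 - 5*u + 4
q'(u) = 2*u - 5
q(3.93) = -0.21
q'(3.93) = 2.86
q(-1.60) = 14.56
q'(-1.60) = -8.20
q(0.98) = 0.06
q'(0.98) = -3.04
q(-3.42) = 32.80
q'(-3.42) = -11.84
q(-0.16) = 4.83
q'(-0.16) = -5.32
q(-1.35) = 12.57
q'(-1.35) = -7.70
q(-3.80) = 37.44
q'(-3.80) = -12.60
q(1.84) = -1.81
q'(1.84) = -1.32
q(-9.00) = 130.00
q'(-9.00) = -23.00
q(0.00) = 4.00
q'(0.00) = -5.00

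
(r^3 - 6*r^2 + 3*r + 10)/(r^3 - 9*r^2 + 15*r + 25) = (r - 2)/(r - 5)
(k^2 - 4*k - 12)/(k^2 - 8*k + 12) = (k + 2)/(k - 2)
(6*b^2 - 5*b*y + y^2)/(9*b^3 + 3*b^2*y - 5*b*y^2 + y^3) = (-2*b + y)/(-3*b^2 - 2*b*y + y^2)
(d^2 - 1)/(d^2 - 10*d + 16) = (d^2 - 1)/(d^2 - 10*d + 16)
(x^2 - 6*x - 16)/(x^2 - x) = (x^2 - 6*x - 16)/(x*(x - 1))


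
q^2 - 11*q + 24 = (q - 8)*(q - 3)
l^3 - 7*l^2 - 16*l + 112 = (l - 7)*(l - 4)*(l + 4)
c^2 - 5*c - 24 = (c - 8)*(c + 3)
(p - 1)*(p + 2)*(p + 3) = p^3 + 4*p^2 + p - 6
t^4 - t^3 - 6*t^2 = t^2*(t - 3)*(t + 2)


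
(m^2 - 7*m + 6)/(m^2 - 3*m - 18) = (m - 1)/(m + 3)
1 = 1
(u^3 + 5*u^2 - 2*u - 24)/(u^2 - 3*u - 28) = (u^2 + u - 6)/(u - 7)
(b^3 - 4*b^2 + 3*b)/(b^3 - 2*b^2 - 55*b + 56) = b*(b - 3)/(b^2 - b - 56)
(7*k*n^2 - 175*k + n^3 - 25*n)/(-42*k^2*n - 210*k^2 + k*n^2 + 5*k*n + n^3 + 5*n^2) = (5 - n)/(6*k - n)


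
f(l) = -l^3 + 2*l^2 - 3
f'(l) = -3*l^2 + 4*l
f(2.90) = -10.57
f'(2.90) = -13.63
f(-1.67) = 7.24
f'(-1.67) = -15.05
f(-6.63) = 376.35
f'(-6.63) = -158.39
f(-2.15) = 16.18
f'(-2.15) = -22.47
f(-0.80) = -1.21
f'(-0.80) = -5.12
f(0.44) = -2.70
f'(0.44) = 1.18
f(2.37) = -5.08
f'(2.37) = -7.37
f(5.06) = -81.35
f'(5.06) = -56.57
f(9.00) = -570.00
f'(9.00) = -207.00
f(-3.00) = 42.00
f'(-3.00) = -39.00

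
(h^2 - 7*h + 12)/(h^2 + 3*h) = (h^2 - 7*h + 12)/(h*(h + 3))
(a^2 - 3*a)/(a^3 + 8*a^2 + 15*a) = (a - 3)/(a^2 + 8*a + 15)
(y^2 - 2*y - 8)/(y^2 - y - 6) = (y - 4)/(y - 3)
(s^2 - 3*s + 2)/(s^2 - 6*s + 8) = (s - 1)/(s - 4)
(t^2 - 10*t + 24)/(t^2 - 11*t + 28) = (t - 6)/(t - 7)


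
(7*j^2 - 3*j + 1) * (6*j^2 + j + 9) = 42*j^4 - 11*j^3 + 66*j^2 - 26*j + 9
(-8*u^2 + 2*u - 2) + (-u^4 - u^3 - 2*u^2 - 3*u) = -u^4 - u^3 - 10*u^2 - u - 2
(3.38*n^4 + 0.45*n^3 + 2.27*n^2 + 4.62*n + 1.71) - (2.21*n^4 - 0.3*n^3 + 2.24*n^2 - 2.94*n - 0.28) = 1.17*n^4 + 0.75*n^3 + 0.0299999999999998*n^2 + 7.56*n + 1.99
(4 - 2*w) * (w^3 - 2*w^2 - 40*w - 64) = -2*w^4 + 8*w^3 + 72*w^2 - 32*w - 256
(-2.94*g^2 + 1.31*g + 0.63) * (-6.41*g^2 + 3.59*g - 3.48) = 18.8454*g^4 - 18.9517*g^3 + 10.8958*g^2 - 2.2971*g - 2.1924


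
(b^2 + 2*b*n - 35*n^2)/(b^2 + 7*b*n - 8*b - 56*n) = (b - 5*n)/(b - 8)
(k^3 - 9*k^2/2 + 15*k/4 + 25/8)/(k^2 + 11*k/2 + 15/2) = (8*k^3 - 36*k^2 + 30*k + 25)/(4*(2*k^2 + 11*k + 15))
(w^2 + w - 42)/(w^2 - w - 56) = (w - 6)/(w - 8)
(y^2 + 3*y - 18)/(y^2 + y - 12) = (y + 6)/(y + 4)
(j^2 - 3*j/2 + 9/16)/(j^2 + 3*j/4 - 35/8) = (16*j^2 - 24*j + 9)/(2*(8*j^2 + 6*j - 35))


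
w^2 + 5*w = w*(w + 5)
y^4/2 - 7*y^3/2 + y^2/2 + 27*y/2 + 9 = (y/2 + 1/2)*(y - 6)*(y - 3)*(y + 1)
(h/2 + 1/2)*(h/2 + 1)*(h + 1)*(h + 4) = h^4/4 + 2*h^3 + 21*h^2/4 + 11*h/2 + 2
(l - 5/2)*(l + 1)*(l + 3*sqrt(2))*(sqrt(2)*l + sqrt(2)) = sqrt(2)*l^4 - sqrt(2)*l^3/2 + 6*l^3 - 4*sqrt(2)*l^2 - 3*l^2 - 24*l - 5*sqrt(2)*l/2 - 15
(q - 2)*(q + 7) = q^2 + 5*q - 14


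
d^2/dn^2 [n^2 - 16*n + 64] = 2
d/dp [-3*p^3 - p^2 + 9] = p*(-9*p - 2)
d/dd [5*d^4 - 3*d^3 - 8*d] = 20*d^3 - 9*d^2 - 8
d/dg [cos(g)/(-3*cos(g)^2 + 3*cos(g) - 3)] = sin(g)^3/(3*(sin(g)^2 + cos(g) - 2)^2)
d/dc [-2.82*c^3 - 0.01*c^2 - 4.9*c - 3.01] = -8.46*c^2 - 0.02*c - 4.9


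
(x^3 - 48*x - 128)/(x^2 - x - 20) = (x^2 - 4*x - 32)/(x - 5)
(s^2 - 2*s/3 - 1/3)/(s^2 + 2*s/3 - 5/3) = (3*s + 1)/(3*s + 5)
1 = 1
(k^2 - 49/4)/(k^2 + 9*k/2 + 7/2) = (k - 7/2)/(k + 1)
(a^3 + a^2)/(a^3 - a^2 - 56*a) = a*(a + 1)/(a^2 - a - 56)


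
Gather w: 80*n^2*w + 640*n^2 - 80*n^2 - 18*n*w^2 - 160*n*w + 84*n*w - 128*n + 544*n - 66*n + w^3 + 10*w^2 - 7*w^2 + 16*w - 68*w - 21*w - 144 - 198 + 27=560*n^2 + 350*n + w^3 + w^2*(3 - 18*n) + w*(80*n^2 - 76*n - 73) - 315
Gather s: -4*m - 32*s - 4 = -4*m - 32*s - 4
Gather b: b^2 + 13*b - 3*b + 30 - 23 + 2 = b^2 + 10*b + 9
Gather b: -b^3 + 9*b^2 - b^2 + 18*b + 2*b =-b^3 + 8*b^2 + 20*b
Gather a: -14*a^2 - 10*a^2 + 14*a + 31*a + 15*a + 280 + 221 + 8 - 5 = -24*a^2 + 60*a + 504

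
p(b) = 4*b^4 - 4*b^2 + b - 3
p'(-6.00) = -3407.00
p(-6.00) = 5031.00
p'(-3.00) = -407.00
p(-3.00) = 282.00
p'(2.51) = 233.93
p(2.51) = 133.07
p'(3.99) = 985.42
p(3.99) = 951.11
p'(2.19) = 151.54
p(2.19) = 72.02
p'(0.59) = -0.43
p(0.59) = -3.32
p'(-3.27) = -532.29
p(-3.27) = 408.31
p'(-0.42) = 3.17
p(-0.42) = -4.00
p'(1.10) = 13.50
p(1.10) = -0.88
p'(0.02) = 0.84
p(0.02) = -2.98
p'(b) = 16*b^3 - 8*b + 1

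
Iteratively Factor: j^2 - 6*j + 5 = (j - 1)*(j - 5)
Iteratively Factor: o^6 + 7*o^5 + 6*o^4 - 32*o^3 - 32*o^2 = (o + 4)*(o^5 + 3*o^4 - 6*o^3 - 8*o^2) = (o + 1)*(o + 4)*(o^4 + 2*o^3 - 8*o^2) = (o + 1)*(o + 4)^2*(o^3 - 2*o^2) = o*(o + 1)*(o + 4)^2*(o^2 - 2*o) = o^2*(o + 1)*(o + 4)^2*(o - 2)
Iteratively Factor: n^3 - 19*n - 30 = (n + 2)*(n^2 - 2*n - 15) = (n - 5)*(n + 2)*(n + 3)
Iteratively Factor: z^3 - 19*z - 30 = (z + 2)*(z^2 - 2*z - 15) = (z - 5)*(z + 2)*(z + 3)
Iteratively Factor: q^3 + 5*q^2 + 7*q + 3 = (q + 3)*(q^2 + 2*q + 1) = (q + 1)*(q + 3)*(q + 1)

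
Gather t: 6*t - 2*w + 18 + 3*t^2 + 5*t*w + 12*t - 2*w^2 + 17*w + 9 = 3*t^2 + t*(5*w + 18) - 2*w^2 + 15*w + 27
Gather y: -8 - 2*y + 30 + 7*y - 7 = 5*y + 15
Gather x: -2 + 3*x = 3*x - 2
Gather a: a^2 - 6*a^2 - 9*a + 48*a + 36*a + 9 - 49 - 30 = -5*a^2 + 75*a - 70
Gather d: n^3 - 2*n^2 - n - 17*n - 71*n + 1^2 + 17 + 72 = n^3 - 2*n^2 - 89*n + 90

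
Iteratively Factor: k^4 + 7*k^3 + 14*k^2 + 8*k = (k + 2)*(k^3 + 5*k^2 + 4*k) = k*(k + 2)*(k^2 + 5*k + 4) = k*(k + 1)*(k + 2)*(k + 4)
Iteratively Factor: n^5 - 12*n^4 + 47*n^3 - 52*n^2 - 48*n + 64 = (n - 4)*(n^4 - 8*n^3 + 15*n^2 + 8*n - 16) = (n - 4)^2*(n^3 - 4*n^2 - n + 4) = (n - 4)^2*(n + 1)*(n^2 - 5*n + 4) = (n - 4)^2*(n - 1)*(n + 1)*(n - 4)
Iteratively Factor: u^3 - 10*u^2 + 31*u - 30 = (u - 2)*(u^2 - 8*u + 15) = (u - 5)*(u - 2)*(u - 3)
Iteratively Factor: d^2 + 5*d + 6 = (d + 3)*(d + 2)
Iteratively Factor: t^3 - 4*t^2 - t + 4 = (t + 1)*(t^2 - 5*t + 4) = (t - 1)*(t + 1)*(t - 4)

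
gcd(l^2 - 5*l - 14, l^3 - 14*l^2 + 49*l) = l - 7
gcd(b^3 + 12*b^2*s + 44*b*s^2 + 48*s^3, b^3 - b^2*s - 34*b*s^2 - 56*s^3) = b^2 + 6*b*s + 8*s^2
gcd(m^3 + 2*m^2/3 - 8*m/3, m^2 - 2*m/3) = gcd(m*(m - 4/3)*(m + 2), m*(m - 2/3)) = m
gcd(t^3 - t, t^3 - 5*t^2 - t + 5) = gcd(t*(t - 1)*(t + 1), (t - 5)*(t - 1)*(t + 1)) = t^2 - 1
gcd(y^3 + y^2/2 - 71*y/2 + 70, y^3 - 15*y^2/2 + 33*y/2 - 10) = y^2 - 13*y/2 + 10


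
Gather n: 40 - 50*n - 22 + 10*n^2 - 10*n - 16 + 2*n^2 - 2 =12*n^2 - 60*n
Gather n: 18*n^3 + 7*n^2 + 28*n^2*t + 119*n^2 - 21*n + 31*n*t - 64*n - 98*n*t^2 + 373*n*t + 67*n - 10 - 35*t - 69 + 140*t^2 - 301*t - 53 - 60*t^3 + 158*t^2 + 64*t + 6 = 18*n^3 + n^2*(28*t + 126) + n*(-98*t^2 + 404*t - 18) - 60*t^3 + 298*t^2 - 272*t - 126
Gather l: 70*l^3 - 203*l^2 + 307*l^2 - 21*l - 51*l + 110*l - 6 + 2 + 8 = 70*l^3 + 104*l^2 + 38*l + 4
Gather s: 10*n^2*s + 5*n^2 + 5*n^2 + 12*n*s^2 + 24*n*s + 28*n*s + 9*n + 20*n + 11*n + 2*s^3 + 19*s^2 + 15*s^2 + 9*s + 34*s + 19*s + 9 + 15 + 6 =10*n^2 + 40*n + 2*s^3 + s^2*(12*n + 34) + s*(10*n^2 + 52*n + 62) + 30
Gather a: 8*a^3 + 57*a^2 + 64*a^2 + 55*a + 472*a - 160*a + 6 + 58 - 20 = 8*a^3 + 121*a^2 + 367*a + 44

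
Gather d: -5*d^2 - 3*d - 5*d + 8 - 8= -5*d^2 - 8*d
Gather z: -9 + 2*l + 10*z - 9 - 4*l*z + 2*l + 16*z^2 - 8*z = 4*l + 16*z^2 + z*(2 - 4*l) - 18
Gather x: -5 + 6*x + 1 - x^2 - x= -x^2 + 5*x - 4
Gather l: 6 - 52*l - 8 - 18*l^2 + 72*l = -18*l^2 + 20*l - 2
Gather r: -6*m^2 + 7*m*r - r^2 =-6*m^2 + 7*m*r - r^2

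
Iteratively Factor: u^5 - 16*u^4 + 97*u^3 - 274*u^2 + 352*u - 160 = (u - 5)*(u^4 - 11*u^3 + 42*u^2 - 64*u + 32) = (u - 5)*(u - 4)*(u^3 - 7*u^2 + 14*u - 8) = (u - 5)*(u - 4)*(u - 2)*(u^2 - 5*u + 4) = (u - 5)*(u - 4)*(u - 2)*(u - 1)*(u - 4)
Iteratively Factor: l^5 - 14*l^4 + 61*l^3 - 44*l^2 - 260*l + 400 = (l - 2)*(l^4 - 12*l^3 + 37*l^2 + 30*l - 200) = (l - 4)*(l - 2)*(l^3 - 8*l^2 + 5*l + 50) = (l - 5)*(l - 4)*(l - 2)*(l^2 - 3*l - 10) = (l - 5)^2*(l - 4)*(l - 2)*(l + 2)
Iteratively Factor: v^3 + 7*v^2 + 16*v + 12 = (v + 3)*(v^2 + 4*v + 4) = (v + 2)*(v + 3)*(v + 2)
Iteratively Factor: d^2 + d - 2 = (d + 2)*(d - 1)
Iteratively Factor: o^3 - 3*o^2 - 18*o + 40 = (o - 2)*(o^2 - o - 20) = (o - 5)*(o - 2)*(o + 4)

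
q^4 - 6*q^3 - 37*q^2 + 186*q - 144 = (q - 8)*(q - 3)*(q - 1)*(q + 6)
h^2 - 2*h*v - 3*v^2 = (h - 3*v)*(h + v)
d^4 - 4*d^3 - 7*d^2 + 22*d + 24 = (d - 4)*(d - 3)*(d + 1)*(d + 2)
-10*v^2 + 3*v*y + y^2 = (-2*v + y)*(5*v + y)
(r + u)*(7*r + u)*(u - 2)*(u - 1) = 7*r^2*u^2 - 21*r^2*u + 14*r^2 + 8*r*u^3 - 24*r*u^2 + 16*r*u + u^4 - 3*u^3 + 2*u^2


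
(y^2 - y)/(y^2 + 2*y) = (y - 1)/(y + 2)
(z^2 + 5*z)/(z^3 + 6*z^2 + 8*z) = (z + 5)/(z^2 + 6*z + 8)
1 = 1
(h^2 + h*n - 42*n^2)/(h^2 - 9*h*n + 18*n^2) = (h + 7*n)/(h - 3*n)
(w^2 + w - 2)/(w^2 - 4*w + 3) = (w + 2)/(w - 3)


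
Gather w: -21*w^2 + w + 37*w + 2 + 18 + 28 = -21*w^2 + 38*w + 48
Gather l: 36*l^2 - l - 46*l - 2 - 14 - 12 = 36*l^2 - 47*l - 28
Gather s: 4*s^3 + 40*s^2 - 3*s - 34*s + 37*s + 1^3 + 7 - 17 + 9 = 4*s^3 + 40*s^2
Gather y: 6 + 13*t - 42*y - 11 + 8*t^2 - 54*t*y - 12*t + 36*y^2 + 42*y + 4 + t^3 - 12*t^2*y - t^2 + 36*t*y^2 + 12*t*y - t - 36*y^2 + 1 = t^3 + 7*t^2 + 36*t*y^2 + y*(-12*t^2 - 42*t)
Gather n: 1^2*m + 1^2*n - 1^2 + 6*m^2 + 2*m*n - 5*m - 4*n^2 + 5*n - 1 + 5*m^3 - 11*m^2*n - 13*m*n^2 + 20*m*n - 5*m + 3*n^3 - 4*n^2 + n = 5*m^3 + 6*m^2 - 9*m + 3*n^3 + n^2*(-13*m - 8) + n*(-11*m^2 + 22*m + 7) - 2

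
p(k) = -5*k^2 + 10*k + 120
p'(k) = 10 - 10*k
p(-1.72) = 88.01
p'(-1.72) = 27.20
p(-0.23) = 117.44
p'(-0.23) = 12.30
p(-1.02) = 104.60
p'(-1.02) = 20.20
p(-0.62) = 111.88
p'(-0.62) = 16.20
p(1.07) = 124.98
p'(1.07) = -0.70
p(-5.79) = -105.52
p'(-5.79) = 67.90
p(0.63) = 124.32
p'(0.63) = 3.70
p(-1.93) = 82.08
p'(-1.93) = 29.30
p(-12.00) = -720.00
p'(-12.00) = 130.00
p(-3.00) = 45.00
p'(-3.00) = 40.00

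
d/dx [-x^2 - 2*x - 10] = -2*x - 2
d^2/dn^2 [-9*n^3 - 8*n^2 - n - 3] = -54*n - 16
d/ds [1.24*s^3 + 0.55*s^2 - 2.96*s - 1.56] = 3.72*s^2 + 1.1*s - 2.96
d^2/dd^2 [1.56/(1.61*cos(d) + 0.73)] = (4.043676*sin(d)^2 + 1.833468*cos(d) + 4.043676)/(1.61*cos(d) + 0.73)^3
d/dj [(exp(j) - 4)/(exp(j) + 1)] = 5/(4*cosh(j/2)^2)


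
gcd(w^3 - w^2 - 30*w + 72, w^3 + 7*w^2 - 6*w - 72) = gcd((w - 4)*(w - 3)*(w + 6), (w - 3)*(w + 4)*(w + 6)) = w^2 + 3*w - 18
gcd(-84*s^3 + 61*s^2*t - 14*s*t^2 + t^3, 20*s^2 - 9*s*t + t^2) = 4*s - t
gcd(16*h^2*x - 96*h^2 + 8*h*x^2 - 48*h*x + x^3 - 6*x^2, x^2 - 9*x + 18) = x - 6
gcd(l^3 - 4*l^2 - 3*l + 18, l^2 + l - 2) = l + 2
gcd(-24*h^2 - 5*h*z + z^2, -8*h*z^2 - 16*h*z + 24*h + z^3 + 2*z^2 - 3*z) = -8*h + z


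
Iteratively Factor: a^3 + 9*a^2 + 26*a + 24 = (a + 3)*(a^2 + 6*a + 8) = (a + 2)*(a + 3)*(a + 4)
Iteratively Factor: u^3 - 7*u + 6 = (u - 2)*(u^2 + 2*u - 3) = (u - 2)*(u - 1)*(u + 3)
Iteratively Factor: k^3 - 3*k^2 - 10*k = (k)*(k^2 - 3*k - 10) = k*(k + 2)*(k - 5)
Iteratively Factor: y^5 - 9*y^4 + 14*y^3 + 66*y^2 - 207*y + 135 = (y - 5)*(y^4 - 4*y^3 - 6*y^2 + 36*y - 27) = (y - 5)*(y + 3)*(y^3 - 7*y^2 + 15*y - 9) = (y - 5)*(y - 3)*(y + 3)*(y^2 - 4*y + 3) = (y - 5)*(y - 3)*(y - 1)*(y + 3)*(y - 3)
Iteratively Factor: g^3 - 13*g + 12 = (g + 4)*(g^2 - 4*g + 3) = (g - 3)*(g + 4)*(g - 1)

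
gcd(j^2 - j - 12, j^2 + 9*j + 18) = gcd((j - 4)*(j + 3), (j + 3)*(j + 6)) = j + 3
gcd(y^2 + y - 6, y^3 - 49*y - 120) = y + 3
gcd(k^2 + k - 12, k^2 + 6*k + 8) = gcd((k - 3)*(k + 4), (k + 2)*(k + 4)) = k + 4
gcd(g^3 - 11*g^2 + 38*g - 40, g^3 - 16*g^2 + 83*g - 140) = g^2 - 9*g + 20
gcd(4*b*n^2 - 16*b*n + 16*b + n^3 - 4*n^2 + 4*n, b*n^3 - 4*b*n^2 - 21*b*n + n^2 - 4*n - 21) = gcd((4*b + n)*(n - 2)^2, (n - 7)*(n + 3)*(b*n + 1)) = 1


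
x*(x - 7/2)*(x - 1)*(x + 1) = x^4 - 7*x^3/2 - x^2 + 7*x/2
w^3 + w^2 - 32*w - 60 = (w - 6)*(w + 2)*(w + 5)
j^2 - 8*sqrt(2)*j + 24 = (j - 6*sqrt(2))*(j - 2*sqrt(2))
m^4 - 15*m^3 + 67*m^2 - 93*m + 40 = (m - 8)*(m - 5)*(m - 1)^2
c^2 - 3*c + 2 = (c - 2)*(c - 1)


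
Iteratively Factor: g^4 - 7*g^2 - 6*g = (g - 3)*(g^3 + 3*g^2 + 2*g) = (g - 3)*(g + 2)*(g^2 + g) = (g - 3)*(g + 1)*(g + 2)*(g)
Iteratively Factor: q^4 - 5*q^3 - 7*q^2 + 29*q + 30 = (q + 1)*(q^3 - 6*q^2 - q + 30) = (q - 3)*(q + 1)*(q^2 - 3*q - 10) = (q - 5)*(q - 3)*(q + 1)*(q + 2)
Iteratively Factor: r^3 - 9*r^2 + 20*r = (r - 4)*(r^2 - 5*r) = (r - 5)*(r - 4)*(r)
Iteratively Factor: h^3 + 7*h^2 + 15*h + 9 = (h + 3)*(h^2 + 4*h + 3) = (h + 3)^2*(h + 1)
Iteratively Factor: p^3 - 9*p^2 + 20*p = (p)*(p^2 - 9*p + 20) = p*(p - 5)*(p - 4)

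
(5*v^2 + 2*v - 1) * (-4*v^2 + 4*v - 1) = -20*v^4 + 12*v^3 + 7*v^2 - 6*v + 1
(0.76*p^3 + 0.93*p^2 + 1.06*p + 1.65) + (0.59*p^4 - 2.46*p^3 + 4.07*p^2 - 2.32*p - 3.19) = 0.59*p^4 - 1.7*p^3 + 5.0*p^2 - 1.26*p - 1.54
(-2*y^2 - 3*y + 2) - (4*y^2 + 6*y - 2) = -6*y^2 - 9*y + 4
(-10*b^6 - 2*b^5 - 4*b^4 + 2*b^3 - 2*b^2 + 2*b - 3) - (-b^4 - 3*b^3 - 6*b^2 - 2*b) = -10*b^6 - 2*b^5 - 3*b^4 + 5*b^3 + 4*b^2 + 4*b - 3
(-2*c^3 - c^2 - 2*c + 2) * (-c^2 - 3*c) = 2*c^5 + 7*c^4 + 5*c^3 + 4*c^2 - 6*c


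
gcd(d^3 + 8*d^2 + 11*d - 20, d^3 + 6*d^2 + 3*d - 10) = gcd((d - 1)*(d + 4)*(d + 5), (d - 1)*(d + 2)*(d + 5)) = d^2 + 4*d - 5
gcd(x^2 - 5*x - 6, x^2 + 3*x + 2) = x + 1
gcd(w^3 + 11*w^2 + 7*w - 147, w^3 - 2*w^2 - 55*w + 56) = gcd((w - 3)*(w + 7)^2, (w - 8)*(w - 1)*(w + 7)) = w + 7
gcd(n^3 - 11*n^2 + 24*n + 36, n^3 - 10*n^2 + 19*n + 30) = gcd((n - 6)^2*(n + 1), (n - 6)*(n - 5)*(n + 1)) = n^2 - 5*n - 6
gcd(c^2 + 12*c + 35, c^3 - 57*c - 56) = c + 7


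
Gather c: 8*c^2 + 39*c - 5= 8*c^2 + 39*c - 5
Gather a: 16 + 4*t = 4*t + 16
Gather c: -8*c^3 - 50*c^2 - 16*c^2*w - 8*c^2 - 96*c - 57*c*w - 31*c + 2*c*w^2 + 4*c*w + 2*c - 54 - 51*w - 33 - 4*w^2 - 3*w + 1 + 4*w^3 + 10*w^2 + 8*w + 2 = -8*c^3 + c^2*(-16*w - 58) + c*(2*w^2 - 53*w - 125) + 4*w^3 + 6*w^2 - 46*w - 84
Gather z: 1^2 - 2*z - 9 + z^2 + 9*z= z^2 + 7*z - 8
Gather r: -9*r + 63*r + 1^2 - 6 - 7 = 54*r - 12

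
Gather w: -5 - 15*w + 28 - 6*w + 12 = 35 - 21*w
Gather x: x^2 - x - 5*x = x^2 - 6*x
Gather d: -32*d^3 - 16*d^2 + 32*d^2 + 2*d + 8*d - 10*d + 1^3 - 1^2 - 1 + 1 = -32*d^3 + 16*d^2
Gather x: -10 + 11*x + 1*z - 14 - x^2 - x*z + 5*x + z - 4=-x^2 + x*(16 - z) + 2*z - 28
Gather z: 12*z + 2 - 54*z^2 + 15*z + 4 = -54*z^2 + 27*z + 6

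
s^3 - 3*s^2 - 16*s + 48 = (s - 4)*(s - 3)*(s + 4)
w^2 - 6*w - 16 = (w - 8)*(w + 2)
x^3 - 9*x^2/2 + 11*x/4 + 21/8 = (x - 7/2)*(x - 3/2)*(x + 1/2)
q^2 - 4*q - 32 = (q - 8)*(q + 4)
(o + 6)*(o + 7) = o^2 + 13*o + 42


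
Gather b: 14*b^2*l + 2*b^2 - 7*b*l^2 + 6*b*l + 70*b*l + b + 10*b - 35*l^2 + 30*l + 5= b^2*(14*l + 2) + b*(-7*l^2 + 76*l + 11) - 35*l^2 + 30*l + 5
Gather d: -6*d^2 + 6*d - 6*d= -6*d^2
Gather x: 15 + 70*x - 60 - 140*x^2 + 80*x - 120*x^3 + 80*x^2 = -120*x^3 - 60*x^2 + 150*x - 45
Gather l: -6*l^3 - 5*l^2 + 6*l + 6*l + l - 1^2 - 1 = -6*l^3 - 5*l^2 + 13*l - 2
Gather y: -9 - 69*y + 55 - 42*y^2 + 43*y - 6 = -42*y^2 - 26*y + 40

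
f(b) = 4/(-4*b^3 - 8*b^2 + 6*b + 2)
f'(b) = 4*(12*b^2 + 16*b - 6)/(-4*b^3 - 8*b^2 + 6*b + 2)^2 = 2*(6*b^2 + 8*b - 3)/(2*b^3 + 4*b^2 - 3*b - 1)^2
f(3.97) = -0.01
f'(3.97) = 0.01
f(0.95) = -1.36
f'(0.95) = 9.21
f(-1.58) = -0.34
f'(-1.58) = -0.04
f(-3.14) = 0.14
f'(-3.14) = 0.31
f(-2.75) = 0.49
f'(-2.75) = 2.43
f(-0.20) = 7.81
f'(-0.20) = -133.06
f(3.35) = -0.02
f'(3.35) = 0.02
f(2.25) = -0.06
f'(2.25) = 0.07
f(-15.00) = 0.00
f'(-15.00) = 0.00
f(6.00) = 0.00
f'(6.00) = 0.00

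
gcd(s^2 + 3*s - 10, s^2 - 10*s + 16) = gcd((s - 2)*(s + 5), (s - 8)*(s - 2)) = s - 2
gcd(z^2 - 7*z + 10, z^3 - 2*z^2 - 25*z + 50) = z^2 - 7*z + 10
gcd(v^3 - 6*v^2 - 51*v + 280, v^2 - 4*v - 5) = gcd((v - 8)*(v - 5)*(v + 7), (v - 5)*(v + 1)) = v - 5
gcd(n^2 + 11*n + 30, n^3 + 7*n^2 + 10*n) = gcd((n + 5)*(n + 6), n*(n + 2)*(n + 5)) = n + 5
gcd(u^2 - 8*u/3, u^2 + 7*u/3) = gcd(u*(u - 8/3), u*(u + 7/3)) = u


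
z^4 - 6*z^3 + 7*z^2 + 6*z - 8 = (z - 4)*(z - 2)*(z - 1)*(z + 1)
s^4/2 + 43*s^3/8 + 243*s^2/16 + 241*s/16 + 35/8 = (s/2 + 1)*(s + 1/2)*(s + 5/4)*(s + 7)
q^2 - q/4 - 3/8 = (q - 3/4)*(q + 1/2)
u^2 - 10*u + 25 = (u - 5)^2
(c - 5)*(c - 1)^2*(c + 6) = c^4 - c^3 - 31*c^2 + 61*c - 30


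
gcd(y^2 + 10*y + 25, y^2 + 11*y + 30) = y + 5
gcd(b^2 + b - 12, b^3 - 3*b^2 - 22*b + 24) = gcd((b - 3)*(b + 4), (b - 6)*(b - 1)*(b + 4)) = b + 4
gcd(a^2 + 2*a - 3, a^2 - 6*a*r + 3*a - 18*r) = a + 3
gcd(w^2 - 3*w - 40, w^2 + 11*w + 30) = w + 5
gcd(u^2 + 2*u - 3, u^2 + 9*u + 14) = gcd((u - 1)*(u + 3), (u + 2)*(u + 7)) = 1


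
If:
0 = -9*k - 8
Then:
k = -8/9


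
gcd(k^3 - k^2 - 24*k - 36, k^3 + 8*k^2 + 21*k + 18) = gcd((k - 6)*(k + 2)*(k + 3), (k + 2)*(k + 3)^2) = k^2 + 5*k + 6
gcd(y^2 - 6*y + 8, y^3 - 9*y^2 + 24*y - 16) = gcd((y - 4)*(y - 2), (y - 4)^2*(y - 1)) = y - 4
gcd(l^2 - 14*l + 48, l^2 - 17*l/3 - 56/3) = l - 8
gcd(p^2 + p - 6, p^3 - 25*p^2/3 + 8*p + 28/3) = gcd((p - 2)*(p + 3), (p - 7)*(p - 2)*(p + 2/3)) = p - 2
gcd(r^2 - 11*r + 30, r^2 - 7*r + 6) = r - 6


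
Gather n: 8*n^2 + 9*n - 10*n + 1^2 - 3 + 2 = 8*n^2 - n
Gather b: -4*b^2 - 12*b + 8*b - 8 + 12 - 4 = -4*b^2 - 4*b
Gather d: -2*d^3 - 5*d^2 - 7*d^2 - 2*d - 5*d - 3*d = -2*d^3 - 12*d^2 - 10*d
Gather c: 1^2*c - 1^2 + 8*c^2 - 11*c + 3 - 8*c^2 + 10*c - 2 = 0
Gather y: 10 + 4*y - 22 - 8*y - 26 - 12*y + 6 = -16*y - 32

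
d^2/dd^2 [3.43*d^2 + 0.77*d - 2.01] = 6.86000000000000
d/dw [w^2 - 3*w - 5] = 2*w - 3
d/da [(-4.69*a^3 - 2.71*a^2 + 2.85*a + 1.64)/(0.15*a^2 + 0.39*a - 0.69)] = (-0.7035*a^4 - 3.6582*a^3 + 8.2239*a^2 + 3.2478*a - 2.6061)/(0.0225*a^4 + 0.117*a^3 - 0.0549*a^2 - 0.5382*a + 0.4761)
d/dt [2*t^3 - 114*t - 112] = 6*t^2 - 114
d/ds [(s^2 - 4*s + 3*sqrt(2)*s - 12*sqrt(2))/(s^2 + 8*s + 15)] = 3*(-sqrt(2)*s^2 + 4*s^2 + 10*s + 8*sqrt(2)*s - 20 + 47*sqrt(2))/(s^4 + 16*s^3 + 94*s^2 + 240*s + 225)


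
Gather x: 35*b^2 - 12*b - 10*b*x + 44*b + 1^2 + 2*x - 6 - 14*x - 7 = 35*b^2 + 32*b + x*(-10*b - 12) - 12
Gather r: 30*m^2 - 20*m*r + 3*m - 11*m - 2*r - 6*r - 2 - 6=30*m^2 - 8*m + r*(-20*m - 8) - 8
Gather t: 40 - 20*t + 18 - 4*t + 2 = 60 - 24*t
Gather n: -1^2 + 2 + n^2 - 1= n^2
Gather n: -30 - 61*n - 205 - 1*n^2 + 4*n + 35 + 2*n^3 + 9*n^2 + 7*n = 2*n^3 + 8*n^2 - 50*n - 200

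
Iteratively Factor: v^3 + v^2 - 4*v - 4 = (v + 1)*(v^2 - 4) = (v - 2)*(v + 1)*(v + 2)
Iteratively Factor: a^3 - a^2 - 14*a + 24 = (a + 4)*(a^2 - 5*a + 6) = (a - 2)*(a + 4)*(a - 3)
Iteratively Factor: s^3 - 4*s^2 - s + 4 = (s + 1)*(s^2 - 5*s + 4) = (s - 4)*(s + 1)*(s - 1)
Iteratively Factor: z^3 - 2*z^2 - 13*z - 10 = (z + 2)*(z^2 - 4*z - 5) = (z - 5)*(z + 2)*(z + 1)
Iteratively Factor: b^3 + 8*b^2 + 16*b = (b + 4)*(b^2 + 4*b) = b*(b + 4)*(b + 4)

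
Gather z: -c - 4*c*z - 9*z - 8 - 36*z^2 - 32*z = -c - 36*z^2 + z*(-4*c - 41) - 8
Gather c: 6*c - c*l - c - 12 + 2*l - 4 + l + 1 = c*(5 - l) + 3*l - 15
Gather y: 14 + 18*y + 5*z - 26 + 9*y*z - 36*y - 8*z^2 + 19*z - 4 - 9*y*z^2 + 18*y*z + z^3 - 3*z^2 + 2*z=y*(-9*z^2 + 27*z - 18) + z^3 - 11*z^2 + 26*z - 16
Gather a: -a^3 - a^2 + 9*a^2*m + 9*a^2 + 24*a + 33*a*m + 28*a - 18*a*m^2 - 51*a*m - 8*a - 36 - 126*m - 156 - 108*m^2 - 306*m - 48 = -a^3 + a^2*(9*m + 8) + a*(-18*m^2 - 18*m + 44) - 108*m^2 - 432*m - 240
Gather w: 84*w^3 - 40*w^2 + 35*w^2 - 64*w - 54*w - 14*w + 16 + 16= 84*w^3 - 5*w^2 - 132*w + 32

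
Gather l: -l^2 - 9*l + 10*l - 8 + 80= -l^2 + l + 72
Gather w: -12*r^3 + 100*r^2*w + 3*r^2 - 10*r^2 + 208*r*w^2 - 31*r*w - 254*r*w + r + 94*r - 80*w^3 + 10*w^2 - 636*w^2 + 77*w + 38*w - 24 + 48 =-12*r^3 - 7*r^2 + 95*r - 80*w^3 + w^2*(208*r - 626) + w*(100*r^2 - 285*r + 115) + 24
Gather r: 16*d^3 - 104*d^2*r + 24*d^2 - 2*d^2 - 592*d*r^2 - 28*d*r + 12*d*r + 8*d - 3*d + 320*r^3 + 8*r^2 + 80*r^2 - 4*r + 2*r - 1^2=16*d^3 + 22*d^2 + 5*d + 320*r^3 + r^2*(88 - 592*d) + r*(-104*d^2 - 16*d - 2) - 1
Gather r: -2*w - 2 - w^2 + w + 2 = -w^2 - w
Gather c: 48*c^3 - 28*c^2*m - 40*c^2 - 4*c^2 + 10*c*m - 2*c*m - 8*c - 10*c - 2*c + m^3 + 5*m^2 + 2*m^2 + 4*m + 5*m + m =48*c^3 + c^2*(-28*m - 44) + c*(8*m - 20) + m^3 + 7*m^2 + 10*m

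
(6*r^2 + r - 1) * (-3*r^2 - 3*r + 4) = -18*r^4 - 21*r^3 + 24*r^2 + 7*r - 4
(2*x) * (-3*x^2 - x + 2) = -6*x^3 - 2*x^2 + 4*x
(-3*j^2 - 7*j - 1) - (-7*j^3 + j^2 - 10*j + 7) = 7*j^3 - 4*j^2 + 3*j - 8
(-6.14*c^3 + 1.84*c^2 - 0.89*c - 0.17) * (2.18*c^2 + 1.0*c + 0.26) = -13.3852*c^5 - 2.1288*c^4 - 1.6966*c^3 - 0.7822*c^2 - 0.4014*c - 0.0442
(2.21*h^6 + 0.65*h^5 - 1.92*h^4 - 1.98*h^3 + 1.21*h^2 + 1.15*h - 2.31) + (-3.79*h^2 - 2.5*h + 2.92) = 2.21*h^6 + 0.65*h^5 - 1.92*h^4 - 1.98*h^3 - 2.58*h^2 - 1.35*h + 0.61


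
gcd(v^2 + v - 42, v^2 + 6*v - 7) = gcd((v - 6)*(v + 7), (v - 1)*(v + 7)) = v + 7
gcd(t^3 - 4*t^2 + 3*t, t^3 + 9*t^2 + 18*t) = t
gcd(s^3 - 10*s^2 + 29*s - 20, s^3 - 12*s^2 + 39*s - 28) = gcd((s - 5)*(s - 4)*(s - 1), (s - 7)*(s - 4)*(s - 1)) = s^2 - 5*s + 4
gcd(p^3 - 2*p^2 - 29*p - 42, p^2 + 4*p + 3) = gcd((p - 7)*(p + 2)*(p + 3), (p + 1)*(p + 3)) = p + 3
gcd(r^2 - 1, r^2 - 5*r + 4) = r - 1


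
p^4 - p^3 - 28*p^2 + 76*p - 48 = (p - 4)*(p - 2)*(p - 1)*(p + 6)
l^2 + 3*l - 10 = (l - 2)*(l + 5)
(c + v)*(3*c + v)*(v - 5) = 3*c^2*v - 15*c^2 + 4*c*v^2 - 20*c*v + v^3 - 5*v^2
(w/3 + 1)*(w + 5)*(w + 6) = w^3/3 + 14*w^2/3 + 21*w + 30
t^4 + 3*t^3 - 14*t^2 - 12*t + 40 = (t - 2)^2*(t + 2)*(t + 5)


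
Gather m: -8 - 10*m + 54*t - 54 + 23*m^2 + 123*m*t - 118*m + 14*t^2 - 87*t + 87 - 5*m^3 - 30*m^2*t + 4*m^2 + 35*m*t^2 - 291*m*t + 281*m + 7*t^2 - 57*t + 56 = -5*m^3 + m^2*(27 - 30*t) + m*(35*t^2 - 168*t + 153) + 21*t^2 - 90*t + 81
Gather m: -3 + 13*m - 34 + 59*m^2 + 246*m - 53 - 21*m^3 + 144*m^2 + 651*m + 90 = -21*m^3 + 203*m^2 + 910*m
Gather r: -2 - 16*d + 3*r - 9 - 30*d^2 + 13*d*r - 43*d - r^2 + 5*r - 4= -30*d^2 - 59*d - r^2 + r*(13*d + 8) - 15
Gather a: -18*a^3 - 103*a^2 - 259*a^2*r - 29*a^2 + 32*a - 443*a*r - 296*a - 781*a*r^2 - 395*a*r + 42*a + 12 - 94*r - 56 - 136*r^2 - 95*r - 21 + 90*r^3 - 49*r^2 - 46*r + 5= -18*a^3 + a^2*(-259*r - 132) + a*(-781*r^2 - 838*r - 222) + 90*r^3 - 185*r^2 - 235*r - 60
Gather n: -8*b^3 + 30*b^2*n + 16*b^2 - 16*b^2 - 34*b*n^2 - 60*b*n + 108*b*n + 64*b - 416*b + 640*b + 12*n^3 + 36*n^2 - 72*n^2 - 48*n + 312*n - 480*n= -8*b^3 + 288*b + 12*n^3 + n^2*(-34*b - 36) + n*(30*b^2 + 48*b - 216)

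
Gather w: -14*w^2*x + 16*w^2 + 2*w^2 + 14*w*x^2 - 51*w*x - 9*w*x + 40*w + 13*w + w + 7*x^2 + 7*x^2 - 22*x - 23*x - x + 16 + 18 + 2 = w^2*(18 - 14*x) + w*(14*x^2 - 60*x + 54) + 14*x^2 - 46*x + 36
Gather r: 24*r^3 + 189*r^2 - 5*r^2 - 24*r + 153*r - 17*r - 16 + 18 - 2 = 24*r^3 + 184*r^2 + 112*r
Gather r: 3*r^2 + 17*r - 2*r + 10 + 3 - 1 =3*r^2 + 15*r + 12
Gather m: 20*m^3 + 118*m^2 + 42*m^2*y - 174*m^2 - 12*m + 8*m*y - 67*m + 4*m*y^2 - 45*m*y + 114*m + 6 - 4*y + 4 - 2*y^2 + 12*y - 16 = 20*m^3 + m^2*(42*y - 56) + m*(4*y^2 - 37*y + 35) - 2*y^2 + 8*y - 6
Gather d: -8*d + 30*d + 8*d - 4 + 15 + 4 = 30*d + 15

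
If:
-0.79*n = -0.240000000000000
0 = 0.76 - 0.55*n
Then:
No Solution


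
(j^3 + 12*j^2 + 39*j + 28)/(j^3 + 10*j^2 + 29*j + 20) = (j + 7)/(j + 5)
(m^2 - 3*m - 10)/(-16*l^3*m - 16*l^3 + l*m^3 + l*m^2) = (-m^2 + 3*m + 10)/(l*(16*l^2*m + 16*l^2 - m^3 - m^2))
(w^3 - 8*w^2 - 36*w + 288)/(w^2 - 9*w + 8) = (w^2 - 36)/(w - 1)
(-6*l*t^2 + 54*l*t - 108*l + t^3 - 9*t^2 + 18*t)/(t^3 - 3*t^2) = -6*l/t + 36*l/t^2 + 1 - 6/t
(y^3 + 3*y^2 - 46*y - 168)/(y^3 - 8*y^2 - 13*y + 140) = (y + 6)/(y - 5)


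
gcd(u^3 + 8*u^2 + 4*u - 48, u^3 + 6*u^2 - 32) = u^2 + 2*u - 8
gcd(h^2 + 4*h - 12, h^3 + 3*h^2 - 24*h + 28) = h - 2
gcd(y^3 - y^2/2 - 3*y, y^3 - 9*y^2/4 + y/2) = y^2 - 2*y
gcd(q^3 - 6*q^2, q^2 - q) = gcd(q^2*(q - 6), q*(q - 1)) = q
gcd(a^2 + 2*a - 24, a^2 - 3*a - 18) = 1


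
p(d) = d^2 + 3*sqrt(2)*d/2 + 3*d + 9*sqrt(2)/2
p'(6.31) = 17.74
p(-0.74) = 3.12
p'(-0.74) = 3.64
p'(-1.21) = 2.70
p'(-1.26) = 2.60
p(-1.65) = 0.64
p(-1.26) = 1.50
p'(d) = 2*d + 3*sqrt(2)/2 + 3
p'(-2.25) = 0.62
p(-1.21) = 1.63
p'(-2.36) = 0.40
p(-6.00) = 11.64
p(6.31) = 78.50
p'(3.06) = 11.24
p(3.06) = 31.40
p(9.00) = 133.46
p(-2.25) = -0.10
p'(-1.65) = 1.82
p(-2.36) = -0.15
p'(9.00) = 23.12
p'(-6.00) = -6.88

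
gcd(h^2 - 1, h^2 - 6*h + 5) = h - 1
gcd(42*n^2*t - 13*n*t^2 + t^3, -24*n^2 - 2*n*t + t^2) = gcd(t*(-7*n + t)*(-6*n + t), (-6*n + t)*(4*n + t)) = -6*n + t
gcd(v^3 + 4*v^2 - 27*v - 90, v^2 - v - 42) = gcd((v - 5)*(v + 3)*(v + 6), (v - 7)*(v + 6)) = v + 6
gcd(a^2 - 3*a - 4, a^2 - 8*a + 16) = a - 4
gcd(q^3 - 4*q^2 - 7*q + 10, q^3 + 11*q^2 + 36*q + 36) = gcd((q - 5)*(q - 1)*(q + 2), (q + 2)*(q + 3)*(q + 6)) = q + 2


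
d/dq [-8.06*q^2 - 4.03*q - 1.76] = -16.12*q - 4.03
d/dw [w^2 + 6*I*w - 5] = 2*w + 6*I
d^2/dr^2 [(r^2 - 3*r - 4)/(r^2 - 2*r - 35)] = 2*(-r^3 + 93*r^2 - 291*r + 1279)/(r^6 - 6*r^5 - 93*r^4 + 412*r^3 + 3255*r^2 - 7350*r - 42875)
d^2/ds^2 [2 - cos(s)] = cos(s)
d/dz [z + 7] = 1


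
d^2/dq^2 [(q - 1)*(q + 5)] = 2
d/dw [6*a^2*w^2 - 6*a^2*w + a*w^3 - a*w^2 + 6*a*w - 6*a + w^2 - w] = 12*a^2*w - 6*a^2 + 3*a*w^2 - 2*a*w + 6*a + 2*w - 1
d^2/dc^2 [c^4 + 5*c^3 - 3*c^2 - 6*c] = 12*c^2 + 30*c - 6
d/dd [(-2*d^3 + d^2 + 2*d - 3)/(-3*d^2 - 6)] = 2*(d^4 + 7*d^2 - 5*d - 2)/(3*(d^4 + 4*d^2 + 4))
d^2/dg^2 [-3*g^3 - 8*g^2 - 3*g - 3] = -18*g - 16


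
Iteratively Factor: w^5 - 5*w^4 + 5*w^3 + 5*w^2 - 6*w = (w - 3)*(w^4 - 2*w^3 - w^2 + 2*w) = (w - 3)*(w - 1)*(w^3 - w^2 - 2*w) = (w - 3)*(w - 2)*(w - 1)*(w^2 + w) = (w - 3)*(w - 2)*(w - 1)*(w + 1)*(w)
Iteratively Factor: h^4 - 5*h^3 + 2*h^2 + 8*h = (h + 1)*(h^3 - 6*h^2 + 8*h) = h*(h + 1)*(h^2 - 6*h + 8) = h*(h - 4)*(h + 1)*(h - 2)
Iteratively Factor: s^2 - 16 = (s - 4)*(s + 4)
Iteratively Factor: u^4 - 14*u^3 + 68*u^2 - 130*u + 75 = (u - 5)*(u^3 - 9*u^2 + 23*u - 15) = (u - 5)^2*(u^2 - 4*u + 3) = (u - 5)^2*(u - 1)*(u - 3)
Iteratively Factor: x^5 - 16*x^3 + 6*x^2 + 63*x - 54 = (x + 3)*(x^4 - 3*x^3 - 7*x^2 + 27*x - 18) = (x - 3)*(x + 3)*(x^3 - 7*x + 6) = (x - 3)*(x - 2)*(x + 3)*(x^2 + 2*x - 3) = (x - 3)*(x - 2)*(x - 1)*(x + 3)*(x + 3)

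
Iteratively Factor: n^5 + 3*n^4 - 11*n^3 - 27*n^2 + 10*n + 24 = (n - 3)*(n^4 + 6*n^3 + 7*n^2 - 6*n - 8) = (n - 3)*(n + 2)*(n^3 + 4*n^2 - n - 4) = (n - 3)*(n + 2)*(n + 4)*(n^2 - 1) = (n - 3)*(n - 1)*(n + 2)*(n + 4)*(n + 1)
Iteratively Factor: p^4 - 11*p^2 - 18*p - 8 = (p + 1)*(p^3 - p^2 - 10*p - 8) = (p + 1)^2*(p^2 - 2*p - 8) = (p - 4)*(p + 1)^2*(p + 2)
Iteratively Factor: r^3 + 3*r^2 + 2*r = (r)*(r^2 + 3*r + 2) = r*(r + 2)*(r + 1)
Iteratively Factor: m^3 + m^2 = (m + 1)*(m^2) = m*(m + 1)*(m)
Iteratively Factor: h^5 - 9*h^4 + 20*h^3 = (h - 5)*(h^4 - 4*h^3) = h*(h - 5)*(h^3 - 4*h^2) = h^2*(h - 5)*(h^2 - 4*h) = h^3*(h - 5)*(h - 4)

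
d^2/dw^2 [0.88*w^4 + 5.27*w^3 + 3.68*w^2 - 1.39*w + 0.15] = 10.56*w^2 + 31.62*w + 7.36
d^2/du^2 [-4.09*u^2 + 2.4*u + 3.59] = -8.18000000000000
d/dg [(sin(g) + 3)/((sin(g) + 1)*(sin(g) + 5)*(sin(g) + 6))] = -(2*sin(g)^3 + 21*sin(g)^2 + 72*sin(g) + 93)*cos(g)/((sin(g) + 1)^2*(sin(g) + 5)^2*(sin(g) + 6)^2)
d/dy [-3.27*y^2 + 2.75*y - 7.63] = 2.75 - 6.54*y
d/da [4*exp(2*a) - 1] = 8*exp(2*a)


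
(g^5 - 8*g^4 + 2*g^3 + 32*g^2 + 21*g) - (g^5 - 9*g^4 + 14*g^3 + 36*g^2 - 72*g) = g^4 - 12*g^3 - 4*g^2 + 93*g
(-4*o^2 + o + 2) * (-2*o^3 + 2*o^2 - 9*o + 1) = 8*o^5 - 10*o^4 + 34*o^3 - 9*o^2 - 17*o + 2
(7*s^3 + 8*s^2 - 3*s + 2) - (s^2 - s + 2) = 7*s^3 + 7*s^2 - 2*s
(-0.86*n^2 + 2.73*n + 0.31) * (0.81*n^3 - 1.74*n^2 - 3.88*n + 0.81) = -0.6966*n^5 + 3.7077*n^4 - 1.1623*n^3 - 11.8284*n^2 + 1.0085*n + 0.2511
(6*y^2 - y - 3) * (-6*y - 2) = -36*y^3 - 6*y^2 + 20*y + 6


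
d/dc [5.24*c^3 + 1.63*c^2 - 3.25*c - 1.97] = 15.72*c^2 + 3.26*c - 3.25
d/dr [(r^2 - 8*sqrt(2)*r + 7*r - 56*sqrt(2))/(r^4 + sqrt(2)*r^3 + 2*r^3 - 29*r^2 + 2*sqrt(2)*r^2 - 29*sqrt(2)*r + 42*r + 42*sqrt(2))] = (-2*r^3 + 5*r^2 + 23*sqrt(2)*r^2 - 80*sqrt(2)*r + 32*r - 80 + 54*sqrt(2))/(r^6 - 10*r^5 + 2*sqrt(2)*r^5 - 20*sqrt(2)*r^4 + 39*r^4 - 80*r^3 + 74*sqrt(2)*r^3 - 120*sqrt(2)*r^2 + 110*r^2 - 120*r + 72*sqrt(2)*r + 72)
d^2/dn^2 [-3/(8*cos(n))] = 3*(cos(n)^2 - 2)/(8*cos(n)^3)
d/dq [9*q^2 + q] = 18*q + 1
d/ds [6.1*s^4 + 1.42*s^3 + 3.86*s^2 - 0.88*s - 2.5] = 24.4*s^3 + 4.26*s^2 + 7.72*s - 0.88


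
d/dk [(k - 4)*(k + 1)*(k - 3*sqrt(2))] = 3*k^2 - 6*sqrt(2)*k - 6*k - 4 + 9*sqrt(2)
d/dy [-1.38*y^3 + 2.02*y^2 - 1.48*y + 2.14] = -4.14*y^2 + 4.04*y - 1.48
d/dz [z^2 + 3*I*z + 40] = 2*z + 3*I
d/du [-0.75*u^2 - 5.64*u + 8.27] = -1.5*u - 5.64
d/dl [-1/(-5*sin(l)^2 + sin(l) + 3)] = (1 - 10*sin(l))*cos(l)/(-5*sin(l)^2 + sin(l) + 3)^2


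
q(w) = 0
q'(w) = 0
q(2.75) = 0.00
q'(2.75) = 0.00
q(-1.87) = 0.00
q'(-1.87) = 0.00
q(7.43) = 0.00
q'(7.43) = 0.00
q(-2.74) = 0.00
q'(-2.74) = 0.00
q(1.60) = 0.00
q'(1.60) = 0.00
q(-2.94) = 0.00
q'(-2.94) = 0.00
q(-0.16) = 0.00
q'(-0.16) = 0.00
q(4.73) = 0.00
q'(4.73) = 0.00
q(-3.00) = 0.00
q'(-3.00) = 0.00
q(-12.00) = 0.00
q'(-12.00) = 0.00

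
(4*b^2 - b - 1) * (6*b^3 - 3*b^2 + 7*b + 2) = 24*b^5 - 18*b^4 + 25*b^3 + 4*b^2 - 9*b - 2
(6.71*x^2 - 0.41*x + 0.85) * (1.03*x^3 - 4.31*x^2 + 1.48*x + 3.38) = 6.9113*x^5 - 29.3424*x^4 + 12.5734*x^3 + 18.4095*x^2 - 0.1278*x + 2.873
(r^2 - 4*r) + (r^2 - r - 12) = 2*r^2 - 5*r - 12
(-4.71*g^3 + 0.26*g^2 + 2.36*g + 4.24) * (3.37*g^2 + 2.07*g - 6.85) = -15.8727*g^5 - 8.8735*g^4 + 40.7549*g^3 + 17.393*g^2 - 7.3892*g - 29.044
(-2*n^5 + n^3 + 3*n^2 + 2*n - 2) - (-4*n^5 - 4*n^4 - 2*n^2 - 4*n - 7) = 2*n^5 + 4*n^4 + n^3 + 5*n^2 + 6*n + 5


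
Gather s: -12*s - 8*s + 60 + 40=100 - 20*s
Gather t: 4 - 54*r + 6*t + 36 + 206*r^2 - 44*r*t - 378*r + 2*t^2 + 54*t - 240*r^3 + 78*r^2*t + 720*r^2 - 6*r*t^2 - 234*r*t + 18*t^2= -240*r^3 + 926*r^2 - 432*r + t^2*(20 - 6*r) + t*(78*r^2 - 278*r + 60) + 40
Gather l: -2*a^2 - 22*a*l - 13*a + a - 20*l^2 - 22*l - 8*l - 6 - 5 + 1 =-2*a^2 - 12*a - 20*l^2 + l*(-22*a - 30) - 10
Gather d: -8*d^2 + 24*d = -8*d^2 + 24*d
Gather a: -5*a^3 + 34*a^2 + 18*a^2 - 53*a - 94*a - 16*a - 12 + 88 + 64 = -5*a^3 + 52*a^2 - 163*a + 140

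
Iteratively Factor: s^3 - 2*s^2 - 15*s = (s + 3)*(s^2 - 5*s) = s*(s + 3)*(s - 5)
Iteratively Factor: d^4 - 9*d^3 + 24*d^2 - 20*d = (d - 5)*(d^3 - 4*d^2 + 4*d) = (d - 5)*(d - 2)*(d^2 - 2*d) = (d - 5)*(d - 2)^2*(d)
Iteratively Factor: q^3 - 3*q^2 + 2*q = (q)*(q^2 - 3*q + 2) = q*(q - 2)*(q - 1)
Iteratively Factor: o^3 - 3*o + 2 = (o + 2)*(o^2 - 2*o + 1) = (o - 1)*(o + 2)*(o - 1)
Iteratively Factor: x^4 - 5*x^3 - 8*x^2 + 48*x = (x)*(x^3 - 5*x^2 - 8*x + 48) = x*(x - 4)*(x^2 - x - 12) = x*(x - 4)^2*(x + 3)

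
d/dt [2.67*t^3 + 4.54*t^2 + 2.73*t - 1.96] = 8.01*t^2 + 9.08*t + 2.73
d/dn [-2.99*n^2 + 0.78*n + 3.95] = 0.78 - 5.98*n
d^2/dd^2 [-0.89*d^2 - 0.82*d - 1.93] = -1.78000000000000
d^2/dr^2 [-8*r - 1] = 0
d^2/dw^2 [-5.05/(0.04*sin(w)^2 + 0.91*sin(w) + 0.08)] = (0.03232*sin(w)^4 + 0.55146*sin(w)^3 + 4.068785*sin(w)^2 - 1.47056*sin(w) - 8.33149)/(0.04*sin(w)^2 + 0.91*sin(w) + 0.08)^3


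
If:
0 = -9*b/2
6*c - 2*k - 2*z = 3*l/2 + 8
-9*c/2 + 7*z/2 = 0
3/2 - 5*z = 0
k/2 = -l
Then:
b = 0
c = 7/30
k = -144/25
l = 72/25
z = 3/10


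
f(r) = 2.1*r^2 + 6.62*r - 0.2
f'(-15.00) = -56.38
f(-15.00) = 373.00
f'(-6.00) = -18.58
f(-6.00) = 35.68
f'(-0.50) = 4.52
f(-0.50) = -2.98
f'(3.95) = 23.21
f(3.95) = 58.71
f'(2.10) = 15.44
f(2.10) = 22.96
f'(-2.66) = -4.55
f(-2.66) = -2.95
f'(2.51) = 17.16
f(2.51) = 29.65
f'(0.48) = 8.64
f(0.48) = 3.46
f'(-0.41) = 4.90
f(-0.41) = -2.56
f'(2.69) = 17.92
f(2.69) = 32.80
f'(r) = 4.2*r + 6.62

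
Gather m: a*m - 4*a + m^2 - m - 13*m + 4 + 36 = -4*a + m^2 + m*(a - 14) + 40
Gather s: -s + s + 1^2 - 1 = 0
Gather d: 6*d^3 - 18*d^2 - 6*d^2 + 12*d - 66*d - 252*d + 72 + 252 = 6*d^3 - 24*d^2 - 306*d + 324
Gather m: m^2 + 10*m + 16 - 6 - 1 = m^2 + 10*m + 9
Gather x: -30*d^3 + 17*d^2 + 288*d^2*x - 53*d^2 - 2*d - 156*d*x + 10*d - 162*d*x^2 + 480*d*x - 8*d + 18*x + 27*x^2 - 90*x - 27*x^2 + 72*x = -30*d^3 - 36*d^2 - 162*d*x^2 + x*(288*d^2 + 324*d)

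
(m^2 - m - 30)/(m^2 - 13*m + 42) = (m + 5)/(m - 7)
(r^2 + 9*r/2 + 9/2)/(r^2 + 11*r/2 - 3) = (2*r^2 + 9*r + 9)/(2*r^2 + 11*r - 6)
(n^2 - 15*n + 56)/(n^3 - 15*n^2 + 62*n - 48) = (n - 7)/(n^2 - 7*n + 6)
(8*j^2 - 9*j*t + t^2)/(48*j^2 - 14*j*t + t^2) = (-j + t)/(-6*j + t)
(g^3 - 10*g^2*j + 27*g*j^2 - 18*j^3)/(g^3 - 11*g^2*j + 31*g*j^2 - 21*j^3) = (g - 6*j)/(g - 7*j)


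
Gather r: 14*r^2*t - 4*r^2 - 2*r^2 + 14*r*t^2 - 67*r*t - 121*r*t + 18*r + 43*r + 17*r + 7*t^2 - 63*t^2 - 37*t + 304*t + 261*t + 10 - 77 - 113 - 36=r^2*(14*t - 6) + r*(14*t^2 - 188*t + 78) - 56*t^2 + 528*t - 216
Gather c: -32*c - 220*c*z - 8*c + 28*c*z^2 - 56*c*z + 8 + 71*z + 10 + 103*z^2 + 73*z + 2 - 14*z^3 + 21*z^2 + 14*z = c*(28*z^2 - 276*z - 40) - 14*z^3 + 124*z^2 + 158*z + 20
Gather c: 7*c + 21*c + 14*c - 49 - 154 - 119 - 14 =42*c - 336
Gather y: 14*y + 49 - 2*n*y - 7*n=-7*n + y*(14 - 2*n) + 49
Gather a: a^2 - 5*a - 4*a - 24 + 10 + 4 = a^2 - 9*a - 10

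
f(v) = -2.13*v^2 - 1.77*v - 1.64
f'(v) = -4.26*v - 1.77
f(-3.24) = -18.27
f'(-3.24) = 12.03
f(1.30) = -7.54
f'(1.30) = -7.31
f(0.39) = -2.65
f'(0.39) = -3.43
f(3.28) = -30.36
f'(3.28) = -15.74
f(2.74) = -22.48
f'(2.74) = -13.44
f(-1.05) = -2.13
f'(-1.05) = 2.70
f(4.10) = -44.70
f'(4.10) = -19.24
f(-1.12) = -2.33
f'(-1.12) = 3.00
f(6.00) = -88.94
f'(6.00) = -27.33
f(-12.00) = -287.12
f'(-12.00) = 49.35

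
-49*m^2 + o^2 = (-7*m + o)*(7*m + o)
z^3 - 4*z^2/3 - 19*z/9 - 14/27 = (z - 7/3)*(z + 1/3)*(z + 2/3)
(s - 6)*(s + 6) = s^2 - 36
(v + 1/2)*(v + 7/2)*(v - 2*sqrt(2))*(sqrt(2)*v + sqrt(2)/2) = sqrt(2)*v^4 - 4*v^3 + 9*sqrt(2)*v^3/2 - 18*v^2 + 15*sqrt(2)*v^2/4 - 15*v + 7*sqrt(2)*v/8 - 7/2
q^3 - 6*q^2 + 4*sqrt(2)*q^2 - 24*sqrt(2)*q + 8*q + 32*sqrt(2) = (q - 4)*(q - 2)*(q + 4*sqrt(2))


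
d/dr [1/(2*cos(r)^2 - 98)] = sin(r)*cos(r)/(cos(r)^2 - 49)^2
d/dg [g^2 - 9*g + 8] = 2*g - 9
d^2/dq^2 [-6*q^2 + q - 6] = -12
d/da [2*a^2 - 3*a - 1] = 4*a - 3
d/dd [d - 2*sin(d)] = 1 - 2*cos(d)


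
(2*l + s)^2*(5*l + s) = 20*l^3 + 24*l^2*s + 9*l*s^2 + s^3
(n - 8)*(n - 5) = n^2 - 13*n + 40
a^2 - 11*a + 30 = (a - 6)*(a - 5)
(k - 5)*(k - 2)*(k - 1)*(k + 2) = k^4 - 6*k^3 + k^2 + 24*k - 20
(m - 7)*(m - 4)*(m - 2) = m^3 - 13*m^2 + 50*m - 56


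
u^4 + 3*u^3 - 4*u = u*(u - 1)*(u + 2)^2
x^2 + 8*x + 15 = (x + 3)*(x + 5)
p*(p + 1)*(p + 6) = p^3 + 7*p^2 + 6*p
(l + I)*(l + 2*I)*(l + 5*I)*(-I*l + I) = -I*l^4 + 8*l^3 + I*l^3 - 8*l^2 + 17*I*l^2 - 10*l - 17*I*l + 10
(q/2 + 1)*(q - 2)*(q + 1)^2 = q^4/2 + q^3 - 3*q^2/2 - 4*q - 2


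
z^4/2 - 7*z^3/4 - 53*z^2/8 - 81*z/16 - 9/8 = (z/2 + 1/4)*(z - 6)*(z + 1/2)*(z + 3/2)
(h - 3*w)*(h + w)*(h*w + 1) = h^3*w - 2*h^2*w^2 + h^2 - 3*h*w^3 - 2*h*w - 3*w^2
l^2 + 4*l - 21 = (l - 3)*(l + 7)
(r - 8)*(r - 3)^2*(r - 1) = r^4 - 15*r^3 + 71*r^2 - 129*r + 72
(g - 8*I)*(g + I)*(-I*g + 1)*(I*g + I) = g^4 + g^3 - 6*I*g^3 + 15*g^2 - 6*I*g^2 + 15*g + 8*I*g + 8*I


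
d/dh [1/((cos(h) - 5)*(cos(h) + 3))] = 2*(cos(h) - 1)*sin(h)/((cos(h) - 5)^2*(cos(h) + 3)^2)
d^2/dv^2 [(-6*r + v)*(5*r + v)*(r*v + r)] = 2*r*(-r + 3*v + 1)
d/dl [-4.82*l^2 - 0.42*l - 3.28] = -9.64*l - 0.42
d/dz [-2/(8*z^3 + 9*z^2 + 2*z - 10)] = 4*(12*z^2 + 9*z + 1)/(8*z^3 + 9*z^2 + 2*z - 10)^2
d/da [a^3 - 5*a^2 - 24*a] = 3*a^2 - 10*a - 24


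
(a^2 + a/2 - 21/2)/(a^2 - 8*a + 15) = (a + 7/2)/(a - 5)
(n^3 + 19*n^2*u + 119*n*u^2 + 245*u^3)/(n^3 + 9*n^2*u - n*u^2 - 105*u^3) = (-n - 7*u)/(-n + 3*u)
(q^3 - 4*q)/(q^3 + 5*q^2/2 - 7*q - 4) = 2*q*(q + 2)/(2*q^2 + 9*q + 4)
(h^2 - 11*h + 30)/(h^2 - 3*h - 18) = (h - 5)/(h + 3)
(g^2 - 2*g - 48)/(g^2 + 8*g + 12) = (g - 8)/(g + 2)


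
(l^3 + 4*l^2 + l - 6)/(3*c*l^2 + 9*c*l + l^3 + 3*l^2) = (l^2 + l - 2)/(l*(3*c + l))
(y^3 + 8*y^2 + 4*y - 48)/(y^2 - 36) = (y^2 + 2*y - 8)/(y - 6)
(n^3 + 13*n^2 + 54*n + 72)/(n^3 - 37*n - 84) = (n + 6)/(n - 7)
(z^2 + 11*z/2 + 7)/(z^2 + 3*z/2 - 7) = (z + 2)/(z - 2)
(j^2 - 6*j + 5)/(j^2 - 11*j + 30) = (j - 1)/(j - 6)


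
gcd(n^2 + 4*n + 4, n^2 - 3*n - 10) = n + 2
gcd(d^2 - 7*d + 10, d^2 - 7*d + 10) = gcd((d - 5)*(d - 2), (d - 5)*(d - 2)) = d^2 - 7*d + 10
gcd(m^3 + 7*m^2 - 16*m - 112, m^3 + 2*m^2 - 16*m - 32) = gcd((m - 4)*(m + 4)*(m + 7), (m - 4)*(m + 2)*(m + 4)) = m^2 - 16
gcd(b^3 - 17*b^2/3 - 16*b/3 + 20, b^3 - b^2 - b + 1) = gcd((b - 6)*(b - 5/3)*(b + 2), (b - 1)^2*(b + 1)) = 1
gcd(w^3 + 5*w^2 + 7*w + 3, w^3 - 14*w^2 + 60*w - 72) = 1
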